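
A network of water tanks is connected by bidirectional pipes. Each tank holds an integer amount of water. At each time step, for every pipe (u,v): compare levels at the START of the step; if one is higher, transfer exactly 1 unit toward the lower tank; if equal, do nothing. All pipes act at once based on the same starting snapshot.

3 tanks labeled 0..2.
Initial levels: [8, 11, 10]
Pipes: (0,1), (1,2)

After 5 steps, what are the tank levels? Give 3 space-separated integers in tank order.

Step 1: flows [1->0,1->2] -> levels [9 9 11]
Step 2: flows [0=1,2->1] -> levels [9 10 10]
Step 3: flows [1->0,1=2] -> levels [10 9 10]
Step 4: flows [0->1,2->1] -> levels [9 11 9]
Step 5: flows [1->0,1->2] -> levels [10 9 10]

Answer: 10 9 10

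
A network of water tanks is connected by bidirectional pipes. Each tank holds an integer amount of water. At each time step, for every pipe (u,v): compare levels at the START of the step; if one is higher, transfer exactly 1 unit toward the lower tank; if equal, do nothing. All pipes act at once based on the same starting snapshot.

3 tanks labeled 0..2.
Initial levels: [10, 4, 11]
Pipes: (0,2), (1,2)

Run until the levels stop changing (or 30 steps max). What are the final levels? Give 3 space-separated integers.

Step 1: flows [2->0,2->1] -> levels [11 5 9]
Step 2: flows [0->2,2->1] -> levels [10 6 9]
Step 3: flows [0->2,2->1] -> levels [9 7 9]
Step 4: flows [0=2,2->1] -> levels [9 8 8]
Step 5: flows [0->2,1=2] -> levels [8 8 9]
Step 6: flows [2->0,2->1] -> levels [9 9 7]
Step 7: flows [0->2,1->2] -> levels [8 8 9]
  -> period-2 cycle: step 7 state = step 5 state; never stabilizes
  -> state at step 30: (30-5) mod 2 = 1, same as step 6 -> [9 9 7]

Answer: 9 9 7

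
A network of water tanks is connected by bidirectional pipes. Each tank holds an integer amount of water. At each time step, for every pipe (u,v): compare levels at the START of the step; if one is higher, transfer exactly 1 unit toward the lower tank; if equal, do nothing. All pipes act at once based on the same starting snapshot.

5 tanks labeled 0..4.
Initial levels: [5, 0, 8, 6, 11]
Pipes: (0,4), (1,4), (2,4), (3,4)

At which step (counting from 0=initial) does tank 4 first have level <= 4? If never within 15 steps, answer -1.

Answer: 4

Derivation:
Step 1: flows [4->0,4->1,4->2,4->3] -> levels [6 1 9 7 7]
Step 2: flows [4->0,4->1,2->4,3=4] -> levels [7 2 8 7 6]
Step 3: flows [0->4,4->1,2->4,3->4] -> levels [6 3 7 6 8]
Step 4: flows [4->0,4->1,4->2,4->3] -> levels [7 4 8 7 4]
Tank 4 first reaches <=4 at step 4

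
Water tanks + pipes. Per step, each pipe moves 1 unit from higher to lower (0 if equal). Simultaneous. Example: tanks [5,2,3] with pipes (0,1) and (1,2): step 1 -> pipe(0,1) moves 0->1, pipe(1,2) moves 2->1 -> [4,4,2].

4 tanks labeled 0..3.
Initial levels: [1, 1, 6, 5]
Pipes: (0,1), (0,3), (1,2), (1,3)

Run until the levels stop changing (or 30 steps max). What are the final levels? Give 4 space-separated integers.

Step 1: flows [0=1,3->0,2->1,3->1] -> levels [2 3 5 3]
Step 2: flows [1->0,3->0,2->1,1=3] -> levels [4 3 4 2]
Step 3: flows [0->1,0->3,2->1,1->3] -> levels [2 4 3 4]
Step 4: flows [1->0,3->0,1->2,1=3] -> levels [4 2 4 3]
Step 5: flows [0->1,0->3,2->1,3->1] -> levels [2 5 3 3]
Step 6: flows [1->0,3->0,1->2,1->3] -> levels [4 2 4 3]
  -> period-2 cycle: step 6 state = step 4 state; never stabilizes
  -> state at step 30: (30-4) mod 2 = 0, same as step 4 -> [4 2 4 3]

Answer: 4 2 4 3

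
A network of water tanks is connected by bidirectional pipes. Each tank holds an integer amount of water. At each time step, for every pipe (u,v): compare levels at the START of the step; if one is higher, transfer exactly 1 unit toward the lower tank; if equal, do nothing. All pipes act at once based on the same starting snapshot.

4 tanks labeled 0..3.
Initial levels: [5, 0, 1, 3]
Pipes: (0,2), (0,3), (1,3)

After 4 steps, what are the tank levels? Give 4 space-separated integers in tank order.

Step 1: flows [0->2,0->3,3->1] -> levels [3 1 2 3]
Step 2: flows [0->2,0=3,3->1] -> levels [2 2 3 2]
Step 3: flows [2->0,0=3,1=3] -> levels [3 2 2 2]
Step 4: flows [0->2,0->3,1=3] -> levels [1 2 3 3]

Answer: 1 2 3 3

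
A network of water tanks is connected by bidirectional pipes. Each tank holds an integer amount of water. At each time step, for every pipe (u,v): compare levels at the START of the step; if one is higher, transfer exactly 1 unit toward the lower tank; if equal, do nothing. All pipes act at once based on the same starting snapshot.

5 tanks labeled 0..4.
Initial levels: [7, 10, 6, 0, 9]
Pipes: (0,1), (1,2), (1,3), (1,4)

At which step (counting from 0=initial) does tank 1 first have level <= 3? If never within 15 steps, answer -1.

Step 1: flows [1->0,1->2,1->3,1->4] -> levels [8 6 7 1 10]
Step 2: flows [0->1,2->1,1->3,4->1] -> levels [7 8 6 2 9]
Step 3: flows [1->0,1->2,1->3,4->1] -> levels [8 6 7 3 8]
Step 4: flows [0->1,2->1,1->3,4->1] -> levels [7 8 6 4 7]
Step 5: flows [1->0,1->2,1->3,1->4] -> levels [8 4 7 5 8]
Step 6: flows [0->1,2->1,3->1,4->1] -> levels [7 8 6 4 7]
  -> period-2 cycle (repeats step 4); tank 1 never drops to <=3
Tank 1 never reaches <=3 within 15 steps

Answer: -1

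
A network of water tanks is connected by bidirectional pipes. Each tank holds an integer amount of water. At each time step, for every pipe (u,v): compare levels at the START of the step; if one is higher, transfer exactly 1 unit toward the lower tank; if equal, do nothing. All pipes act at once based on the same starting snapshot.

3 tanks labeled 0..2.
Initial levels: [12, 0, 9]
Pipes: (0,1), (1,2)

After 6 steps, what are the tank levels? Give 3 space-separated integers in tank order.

Step 1: flows [0->1,2->1] -> levels [11 2 8]
Step 2: flows [0->1,2->1] -> levels [10 4 7]
Step 3: flows [0->1,2->1] -> levels [9 6 6]
Step 4: flows [0->1,1=2] -> levels [8 7 6]
Step 5: flows [0->1,1->2] -> levels [7 7 7]
Step 6: flows [0=1,1=2] -> levels [7 7 7]

Answer: 7 7 7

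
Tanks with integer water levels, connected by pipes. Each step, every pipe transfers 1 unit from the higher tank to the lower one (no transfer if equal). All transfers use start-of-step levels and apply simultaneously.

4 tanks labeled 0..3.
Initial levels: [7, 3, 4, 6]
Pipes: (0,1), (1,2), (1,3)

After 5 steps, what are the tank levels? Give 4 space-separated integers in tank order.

Step 1: flows [0->1,2->1,3->1] -> levels [6 6 3 5]
Step 2: flows [0=1,1->2,1->3] -> levels [6 4 4 6]
Step 3: flows [0->1,1=2,3->1] -> levels [5 6 4 5]
Step 4: flows [1->0,1->2,1->3] -> levels [6 3 5 6]
Step 5: flows [0->1,2->1,3->1] -> levels [5 6 4 5]

Answer: 5 6 4 5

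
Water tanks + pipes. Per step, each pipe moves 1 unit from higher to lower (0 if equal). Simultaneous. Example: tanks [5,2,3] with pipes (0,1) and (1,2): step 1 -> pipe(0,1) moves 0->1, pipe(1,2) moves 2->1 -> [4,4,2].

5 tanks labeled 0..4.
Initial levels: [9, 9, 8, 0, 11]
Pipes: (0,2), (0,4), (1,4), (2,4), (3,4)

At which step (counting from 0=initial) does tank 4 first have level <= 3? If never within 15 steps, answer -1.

Step 1: flows [0->2,4->0,4->1,4->2,4->3] -> levels [9 10 10 1 7]
Step 2: flows [2->0,0->4,1->4,2->4,4->3] -> levels [9 9 8 2 9]
Step 3: flows [0->2,0=4,1=4,4->2,4->3] -> levels [8 9 10 3 7]
Step 4: flows [2->0,0->4,1->4,2->4,4->3] -> levels [8 8 8 4 9]
Step 5: flows [0=2,4->0,4->1,4->2,4->3] -> levels [9 9 9 5 5]
Step 6: flows [0=2,0->4,1->4,2->4,3=4] -> levels [8 8 8 5 8]
Step 7: flows [0=2,0=4,1=4,2=4,4->3] -> levels [8 8 8 6 7]
Step 8: flows [0=2,0->4,1->4,2->4,4->3] -> levels [7 7 7 7 9]
Step 9: flows [0=2,4->0,4->1,4->2,4->3] -> levels [8 8 8 8 5]
Step 10: flows [0=2,0->4,1->4,2->4,3->4] -> levels [7 7 7 7 9]
  -> period-2 cycle (repeats step 8); tank 4 never drops to <=3
Tank 4 never reaches <=3 within 15 steps

Answer: -1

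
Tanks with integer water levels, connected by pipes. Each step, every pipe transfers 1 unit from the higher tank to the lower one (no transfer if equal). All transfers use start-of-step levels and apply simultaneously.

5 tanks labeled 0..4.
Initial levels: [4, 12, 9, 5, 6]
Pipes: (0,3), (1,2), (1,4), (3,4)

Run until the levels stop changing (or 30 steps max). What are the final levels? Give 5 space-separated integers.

Step 1: flows [3->0,1->2,1->4,4->3] -> levels [5 10 10 5 6]
Step 2: flows [0=3,1=2,1->4,4->3] -> levels [5 9 10 6 6]
Step 3: flows [3->0,2->1,1->4,3=4] -> levels [6 9 9 5 7]
Step 4: flows [0->3,1=2,1->4,4->3] -> levels [5 8 9 7 7]
Step 5: flows [3->0,2->1,1->4,3=4] -> levels [6 8 8 6 8]
Step 6: flows [0=3,1=2,1=4,4->3] -> levels [6 8 8 7 7]
Step 7: flows [3->0,1=2,1->4,3=4] -> levels [7 7 8 6 8]
Step 8: flows [0->3,2->1,4->1,4->3] -> levels [6 9 7 8 6]
Step 9: flows [3->0,1->2,1->4,3->4] -> levels [7 7 8 6 8]
  -> period-2 cycle: step 9 state = step 7 state; never stabilizes
  -> state at step 30: (30-7) mod 2 = 1, same as step 8 -> [6 9 7 8 6]

Answer: 6 9 7 8 6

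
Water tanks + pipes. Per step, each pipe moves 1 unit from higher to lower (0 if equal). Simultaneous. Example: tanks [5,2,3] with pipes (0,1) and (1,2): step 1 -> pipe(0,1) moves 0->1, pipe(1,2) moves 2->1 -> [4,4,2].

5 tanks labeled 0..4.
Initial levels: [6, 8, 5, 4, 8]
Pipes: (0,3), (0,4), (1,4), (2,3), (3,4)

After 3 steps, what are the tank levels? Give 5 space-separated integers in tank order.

Step 1: flows [0->3,4->0,1=4,2->3,4->3] -> levels [6 8 4 7 6]
Step 2: flows [3->0,0=4,1->4,3->2,3->4] -> levels [7 7 5 4 8]
Step 3: flows [0->3,4->0,4->1,2->3,4->3] -> levels [7 8 4 7 5]

Answer: 7 8 4 7 5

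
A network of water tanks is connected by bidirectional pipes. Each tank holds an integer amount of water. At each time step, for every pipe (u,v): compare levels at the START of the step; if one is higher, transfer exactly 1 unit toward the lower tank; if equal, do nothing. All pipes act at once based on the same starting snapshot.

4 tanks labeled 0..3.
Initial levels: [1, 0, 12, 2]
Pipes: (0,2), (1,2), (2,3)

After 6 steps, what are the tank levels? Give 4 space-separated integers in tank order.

Answer: 3 3 5 4

Derivation:
Step 1: flows [2->0,2->1,2->3] -> levels [2 1 9 3]
Step 2: flows [2->0,2->1,2->3] -> levels [3 2 6 4]
Step 3: flows [2->0,2->1,2->3] -> levels [4 3 3 5]
Step 4: flows [0->2,1=2,3->2] -> levels [3 3 5 4]
Step 5: flows [2->0,2->1,2->3] -> levels [4 4 2 5]
Step 6: flows [0->2,1->2,3->2] -> levels [3 3 5 4]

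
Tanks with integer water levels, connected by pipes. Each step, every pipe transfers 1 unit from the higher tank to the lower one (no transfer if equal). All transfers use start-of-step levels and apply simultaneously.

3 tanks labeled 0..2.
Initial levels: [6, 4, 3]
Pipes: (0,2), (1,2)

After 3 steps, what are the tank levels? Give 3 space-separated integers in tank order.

Step 1: flows [0->2,1->2] -> levels [5 3 5]
Step 2: flows [0=2,2->1] -> levels [5 4 4]
Step 3: flows [0->2,1=2] -> levels [4 4 5]

Answer: 4 4 5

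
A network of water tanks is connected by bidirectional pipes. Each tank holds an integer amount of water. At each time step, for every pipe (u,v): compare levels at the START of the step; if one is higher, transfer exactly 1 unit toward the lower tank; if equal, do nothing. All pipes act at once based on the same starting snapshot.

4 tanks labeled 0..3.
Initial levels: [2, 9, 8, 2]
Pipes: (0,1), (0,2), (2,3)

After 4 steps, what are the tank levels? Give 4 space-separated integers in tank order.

Answer: 5 6 5 5

Derivation:
Step 1: flows [1->0,2->0,2->3] -> levels [4 8 6 3]
Step 2: flows [1->0,2->0,2->3] -> levels [6 7 4 4]
Step 3: flows [1->0,0->2,2=3] -> levels [6 6 5 4]
Step 4: flows [0=1,0->2,2->3] -> levels [5 6 5 5]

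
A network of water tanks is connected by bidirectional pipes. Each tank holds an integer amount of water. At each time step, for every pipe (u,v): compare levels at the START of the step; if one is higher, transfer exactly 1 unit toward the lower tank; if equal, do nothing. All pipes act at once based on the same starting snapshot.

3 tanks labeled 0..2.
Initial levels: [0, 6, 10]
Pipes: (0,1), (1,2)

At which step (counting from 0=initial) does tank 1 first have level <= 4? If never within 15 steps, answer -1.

Answer: 7

Derivation:
Step 1: flows [1->0,2->1] -> levels [1 6 9]
Step 2: flows [1->0,2->1] -> levels [2 6 8]
Step 3: flows [1->0,2->1] -> levels [3 6 7]
Step 4: flows [1->0,2->1] -> levels [4 6 6]
Step 5: flows [1->0,1=2] -> levels [5 5 6]
Step 6: flows [0=1,2->1] -> levels [5 6 5]
Step 7: flows [1->0,1->2] -> levels [6 4 6]
Tank 1 first reaches <=4 at step 7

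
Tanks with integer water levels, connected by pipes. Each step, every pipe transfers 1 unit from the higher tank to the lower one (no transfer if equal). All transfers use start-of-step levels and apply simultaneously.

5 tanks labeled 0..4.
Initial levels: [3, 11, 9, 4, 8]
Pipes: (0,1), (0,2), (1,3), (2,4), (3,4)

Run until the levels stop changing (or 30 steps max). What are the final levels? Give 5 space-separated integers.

Step 1: flows [1->0,2->0,1->3,2->4,4->3] -> levels [5 9 7 6 8]
Step 2: flows [1->0,2->0,1->3,4->2,4->3] -> levels [7 7 7 8 6]
Step 3: flows [0=1,0=2,3->1,2->4,3->4] -> levels [7 8 6 6 8]
Step 4: flows [1->0,0->2,1->3,4->2,4->3] -> levels [7 6 8 8 6]
Step 5: flows [0->1,2->0,3->1,2->4,3->4] -> levels [7 8 6 6 8]
  -> period-2 cycle: step 5 state = step 3 state; never stabilizes
  -> state at step 30: (30-3) mod 2 = 1, same as step 4 -> [7 6 8 8 6]

Answer: 7 6 8 8 6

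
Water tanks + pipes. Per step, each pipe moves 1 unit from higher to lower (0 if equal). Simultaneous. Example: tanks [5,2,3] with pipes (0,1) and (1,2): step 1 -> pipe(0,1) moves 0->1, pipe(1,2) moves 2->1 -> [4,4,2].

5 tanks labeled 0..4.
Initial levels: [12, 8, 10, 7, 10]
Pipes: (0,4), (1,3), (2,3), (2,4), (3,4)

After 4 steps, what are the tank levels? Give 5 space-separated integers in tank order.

Answer: 10 9 11 8 9

Derivation:
Step 1: flows [0->4,1->3,2->3,2=4,4->3] -> levels [11 7 9 10 10]
Step 2: flows [0->4,3->1,3->2,4->2,3=4] -> levels [10 8 11 8 10]
Step 3: flows [0=4,1=3,2->3,2->4,4->3] -> levels [10 8 9 10 10]
Step 4: flows [0=4,3->1,3->2,4->2,3=4] -> levels [10 9 11 8 9]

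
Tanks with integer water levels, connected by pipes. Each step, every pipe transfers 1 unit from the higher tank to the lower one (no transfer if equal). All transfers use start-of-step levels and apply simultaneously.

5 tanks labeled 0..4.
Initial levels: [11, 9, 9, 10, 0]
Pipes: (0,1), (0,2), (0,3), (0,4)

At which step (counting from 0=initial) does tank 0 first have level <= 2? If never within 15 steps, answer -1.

Step 1: flows [0->1,0->2,0->3,0->4] -> levels [7 10 10 11 1]
Step 2: flows [1->0,2->0,3->0,0->4] -> levels [9 9 9 10 2]
Step 3: flows [0=1,0=2,3->0,0->4] -> levels [9 9 9 9 3]
Step 4: flows [0=1,0=2,0=3,0->4] -> levels [8 9 9 9 4]
Step 5: flows [1->0,2->0,3->0,0->4] -> levels [10 8 8 8 5]
Step 6: flows [0->1,0->2,0->3,0->4] -> levels [6 9 9 9 6]
Step 7: flows [1->0,2->0,3->0,0=4] -> levels [9 8 8 8 6]
Step 8: flows [0->1,0->2,0->3,0->4] -> levels [5 9 9 9 7]
Step 9: flows [1->0,2->0,3->0,4->0] -> levels [9 8 8 8 6]
  -> period-2 cycle (repeats step 7); tank 0 never drops to <=2
Tank 0 never reaches <=2 within 15 steps

Answer: -1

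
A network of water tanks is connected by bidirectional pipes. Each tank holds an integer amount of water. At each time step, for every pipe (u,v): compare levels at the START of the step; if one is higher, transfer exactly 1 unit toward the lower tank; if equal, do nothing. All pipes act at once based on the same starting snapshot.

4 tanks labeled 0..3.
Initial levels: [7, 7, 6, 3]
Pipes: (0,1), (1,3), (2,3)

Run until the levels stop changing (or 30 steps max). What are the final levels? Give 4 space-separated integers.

Answer: 6 5 5 7

Derivation:
Step 1: flows [0=1,1->3,2->3] -> levels [7 6 5 5]
Step 2: flows [0->1,1->3,2=3] -> levels [6 6 5 6]
Step 3: flows [0=1,1=3,3->2] -> levels [6 6 6 5]
Step 4: flows [0=1,1->3,2->3] -> levels [6 5 5 7]
Step 5: flows [0->1,3->1,3->2] -> levels [5 7 6 5]
Step 6: flows [1->0,1->3,2->3] -> levels [6 5 5 7]
  -> period-2 cycle: step 6 state = step 4 state; never stabilizes
  -> state at step 30: (30-4) mod 2 = 0, same as step 4 -> [6 5 5 7]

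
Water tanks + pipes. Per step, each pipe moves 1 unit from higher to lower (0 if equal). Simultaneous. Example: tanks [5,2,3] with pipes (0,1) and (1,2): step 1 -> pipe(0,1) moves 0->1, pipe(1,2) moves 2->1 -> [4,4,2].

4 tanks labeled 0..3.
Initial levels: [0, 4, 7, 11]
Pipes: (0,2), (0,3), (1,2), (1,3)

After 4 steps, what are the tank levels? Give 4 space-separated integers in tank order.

Step 1: flows [2->0,3->0,2->1,3->1] -> levels [2 6 5 9]
Step 2: flows [2->0,3->0,1->2,3->1] -> levels [4 6 5 7]
Step 3: flows [2->0,3->0,1->2,3->1] -> levels [6 6 5 5]
Step 4: flows [0->2,0->3,1->2,1->3] -> levels [4 4 7 7]

Answer: 4 4 7 7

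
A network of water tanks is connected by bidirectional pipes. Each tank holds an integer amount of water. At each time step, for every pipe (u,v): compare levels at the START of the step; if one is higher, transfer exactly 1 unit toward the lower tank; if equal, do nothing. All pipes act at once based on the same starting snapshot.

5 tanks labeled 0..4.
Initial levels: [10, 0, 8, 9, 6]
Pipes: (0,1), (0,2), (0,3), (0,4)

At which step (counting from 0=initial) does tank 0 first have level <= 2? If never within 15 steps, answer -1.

Step 1: flows [0->1,0->2,0->3,0->4] -> levels [6 1 9 10 7]
Step 2: flows [0->1,2->0,3->0,4->0] -> levels [8 2 8 9 6]
Step 3: flows [0->1,0=2,3->0,0->4] -> levels [7 3 8 8 7]
Step 4: flows [0->1,2->0,3->0,0=4] -> levels [8 4 7 7 7]
Step 5: flows [0->1,0->2,0->3,0->4] -> levels [4 5 8 8 8]
Step 6: flows [1->0,2->0,3->0,4->0] -> levels [8 4 7 7 7]
  -> period-2 cycle (repeats step 4); tank 0 never drops to <=2
Tank 0 never reaches <=2 within 15 steps

Answer: -1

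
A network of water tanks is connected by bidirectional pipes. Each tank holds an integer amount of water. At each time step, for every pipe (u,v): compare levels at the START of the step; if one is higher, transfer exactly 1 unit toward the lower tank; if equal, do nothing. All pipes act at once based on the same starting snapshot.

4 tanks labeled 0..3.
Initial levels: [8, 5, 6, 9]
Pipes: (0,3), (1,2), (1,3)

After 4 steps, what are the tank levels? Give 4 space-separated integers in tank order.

Answer: 7 6 7 8

Derivation:
Step 1: flows [3->0,2->1,3->1] -> levels [9 7 5 7]
Step 2: flows [0->3,1->2,1=3] -> levels [8 6 6 8]
Step 3: flows [0=3,1=2,3->1] -> levels [8 7 6 7]
Step 4: flows [0->3,1->2,1=3] -> levels [7 6 7 8]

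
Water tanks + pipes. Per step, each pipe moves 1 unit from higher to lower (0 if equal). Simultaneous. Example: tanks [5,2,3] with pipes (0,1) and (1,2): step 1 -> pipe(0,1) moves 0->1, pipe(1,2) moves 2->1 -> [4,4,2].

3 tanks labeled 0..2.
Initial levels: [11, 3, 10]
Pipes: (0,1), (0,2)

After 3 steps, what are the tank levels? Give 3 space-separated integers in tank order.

Answer: 9 6 9

Derivation:
Step 1: flows [0->1,0->2] -> levels [9 4 11]
Step 2: flows [0->1,2->0] -> levels [9 5 10]
Step 3: flows [0->1,2->0] -> levels [9 6 9]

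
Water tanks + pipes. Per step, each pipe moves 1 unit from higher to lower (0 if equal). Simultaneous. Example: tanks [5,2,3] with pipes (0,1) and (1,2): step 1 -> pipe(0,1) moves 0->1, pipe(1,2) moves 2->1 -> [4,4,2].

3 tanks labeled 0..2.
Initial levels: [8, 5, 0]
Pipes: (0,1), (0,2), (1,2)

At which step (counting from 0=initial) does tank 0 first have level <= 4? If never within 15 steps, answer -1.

Answer: 2

Derivation:
Step 1: flows [0->1,0->2,1->2] -> levels [6 5 2]
Step 2: flows [0->1,0->2,1->2] -> levels [4 5 4]
Tank 0 first reaches <=4 at step 2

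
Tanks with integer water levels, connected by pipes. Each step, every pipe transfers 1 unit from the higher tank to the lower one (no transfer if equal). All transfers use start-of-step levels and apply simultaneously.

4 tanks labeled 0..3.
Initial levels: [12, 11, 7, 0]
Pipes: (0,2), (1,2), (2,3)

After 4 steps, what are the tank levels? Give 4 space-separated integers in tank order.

Answer: 9 9 8 4

Derivation:
Step 1: flows [0->2,1->2,2->3] -> levels [11 10 8 1]
Step 2: flows [0->2,1->2,2->3] -> levels [10 9 9 2]
Step 3: flows [0->2,1=2,2->3] -> levels [9 9 9 3]
Step 4: flows [0=2,1=2,2->3] -> levels [9 9 8 4]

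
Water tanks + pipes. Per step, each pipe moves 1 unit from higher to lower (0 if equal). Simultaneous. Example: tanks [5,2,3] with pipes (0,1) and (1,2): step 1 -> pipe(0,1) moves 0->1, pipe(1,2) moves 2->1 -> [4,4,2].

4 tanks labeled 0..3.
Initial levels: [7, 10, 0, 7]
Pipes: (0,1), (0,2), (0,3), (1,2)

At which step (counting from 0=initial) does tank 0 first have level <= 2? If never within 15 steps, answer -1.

Step 1: flows [1->0,0->2,0=3,1->2] -> levels [7 8 2 7]
Step 2: flows [1->0,0->2,0=3,1->2] -> levels [7 6 4 7]
Step 3: flows [0->1,0->2,0=3,1->2] -> levels [5 6 6 7]
Step 4: flows [1->0,2->0,3->0,1=2] -> levels [8 5 5 6]
Step 5: flows [0->1,0->2,0->3,1=2] -> levels [5 6 6 7]
  -> period-2 cycle (repeats step 3); tank 0 never drops to <=2
Tank 0 never reaches <=2 within 15 steps

Answer: -1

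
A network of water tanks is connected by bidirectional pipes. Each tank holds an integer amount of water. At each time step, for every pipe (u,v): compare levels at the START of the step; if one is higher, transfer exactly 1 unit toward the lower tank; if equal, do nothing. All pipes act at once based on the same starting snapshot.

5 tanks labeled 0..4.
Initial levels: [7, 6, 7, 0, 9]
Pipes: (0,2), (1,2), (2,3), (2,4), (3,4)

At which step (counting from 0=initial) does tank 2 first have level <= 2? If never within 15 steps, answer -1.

Answer: -1

Derivation:
Step 1: flows [0=2,2->1,2->3,4->2,4->3] -> levels [7 7 6 2 7]
Step 2: flows [0->2,1->2,2->3,4->2,4->3] -> levels [6 6 8 4 5]
Step 3: flows [2->0,2->1,2->3,2->4,4->3] -> levels [7 7 4 6 5]
Step 4: flows [0->2,1->2,3->2,4->2,3->4] -> levels [6 6 8 4 5]
  -> period-2 cycle (repeats step 2); tank 2 never drops to <=2
Tank 2 never reaches <=2 within 15 steps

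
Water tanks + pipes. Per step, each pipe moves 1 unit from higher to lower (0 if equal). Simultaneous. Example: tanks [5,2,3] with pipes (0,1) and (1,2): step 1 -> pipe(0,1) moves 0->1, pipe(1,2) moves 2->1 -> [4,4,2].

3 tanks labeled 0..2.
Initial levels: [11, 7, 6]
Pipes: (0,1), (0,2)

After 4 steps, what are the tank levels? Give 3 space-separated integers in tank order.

Step 1: flows [0->1,0->2] -> levels [9 8 7]
Step 2: flows [0->1,0->2] -> levels [7 9 8]
Step 3: flows [1->0,2->0] -> levels [9 8 7]
  -> period-2 cycle: step 3 state = step 1 state
  -> state at step 4: (4-1) mod 2 = 1, same as step 2 -> [7 9 8]

Answer: 7 9 8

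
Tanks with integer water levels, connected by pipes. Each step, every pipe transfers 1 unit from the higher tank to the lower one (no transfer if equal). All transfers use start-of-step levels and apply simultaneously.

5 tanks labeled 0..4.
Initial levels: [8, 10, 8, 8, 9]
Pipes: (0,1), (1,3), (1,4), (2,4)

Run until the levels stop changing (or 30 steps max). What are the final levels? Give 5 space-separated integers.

Step 1: flows [1->0,1->3,1->4,4->2] -> levels [9 7 9 9 9]
Step 2: flows [0->1,3->1,4->1,2=4] -> levels [8 10 9 8 8]
Step 3: flows [1->0,1->3,1->4,2->4] -> levels [9 7 8 9 10]
Step 4: flows [0->1,3->1,4->1,4->2] -> levels [8 10 9 8 8]
  -> period-2 cycle: step 4 state = step 2 state; never stabilizes
  -> state at step 30: (30-2) mod 2 = 0, same as step 2 -> [8 10 9 8 8]

Answer: 8 10 9 8 8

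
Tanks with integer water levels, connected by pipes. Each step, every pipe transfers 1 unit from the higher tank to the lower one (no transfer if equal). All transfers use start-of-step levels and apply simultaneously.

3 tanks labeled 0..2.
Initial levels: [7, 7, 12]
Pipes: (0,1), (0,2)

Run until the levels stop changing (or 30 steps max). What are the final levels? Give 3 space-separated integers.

Answer: 8 9 9

Derivation:
Step 1: flows [0=1,2->0] -> levels [8 7 11]
Step 2: flows [0->1,2->0] -> levels [8 8 10]
Step 3: flows [0=1,2->0] -> levels [9 8 9]
Step 4: flows [0->1,0=2] -> levels [8 9 9]
Step 5: flows [1->0,2->0] -> levels [10 8 8]
Step 6: flows [0->1,0->2] -> levels [8 9 9]
  -> period-2 cycle: step 6 state = step 4 state; never stabilizes
  -> state at step 30: (30-4) mod 2 = 0, same as step 4 -> [8 9 9]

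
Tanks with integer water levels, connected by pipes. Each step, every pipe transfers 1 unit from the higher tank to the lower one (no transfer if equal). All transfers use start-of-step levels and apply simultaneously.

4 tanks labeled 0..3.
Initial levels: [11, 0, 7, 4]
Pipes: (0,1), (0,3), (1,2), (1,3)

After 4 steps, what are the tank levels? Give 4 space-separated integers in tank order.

Answer: 6 7 5 4

Derivation:
Step 1: flows [0->1,0->3,2->1,3->1] -> levels [9 3 6 4]
Step 2: flows [0->1,0->3,2->1,3->1] -> levels [7 6 5 4]
Step 3: flows [0->1,0->3,1->2,1->3] -> levels [5 5 6 6]
Step 4: flows [0=1,3->0,2->1,3->1] -> levels [6 7 5 4]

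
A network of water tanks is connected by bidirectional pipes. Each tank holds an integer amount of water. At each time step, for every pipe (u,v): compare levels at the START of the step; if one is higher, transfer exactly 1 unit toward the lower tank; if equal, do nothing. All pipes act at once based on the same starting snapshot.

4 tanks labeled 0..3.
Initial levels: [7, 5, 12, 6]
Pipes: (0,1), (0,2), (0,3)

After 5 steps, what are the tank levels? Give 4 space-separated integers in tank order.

Answer: 6 8 8 8

Derivation:
Step 1: flows [0->1,2->0,0->3] -> levels [6 6 11 7]
Step 2: flows [0=1,2->0,3->0] -> levels [8 6 10 6]
Step 3: flows [0->1,2->0,0->3] -> levels [7 7 9 7]
Step 4: flows [0=1,2->0,0=3] -> levels [8 7 8 7]
Step 5: flows [0->1,0=2,0->3] -> levels [6 8 8 8]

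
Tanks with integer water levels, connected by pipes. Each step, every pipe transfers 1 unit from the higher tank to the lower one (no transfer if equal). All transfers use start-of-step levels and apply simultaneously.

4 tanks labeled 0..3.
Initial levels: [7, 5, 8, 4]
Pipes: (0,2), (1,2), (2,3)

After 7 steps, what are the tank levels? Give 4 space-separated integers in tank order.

Answer: 7 6 5 6

Derivation:
Step 1: flows [2->0,2->1,2->3] -> levels [8 6 5 5]
Step 2: flows [0->2,1->2,2=3] -> levels [7 5 7 5]
Step 3: flows [0=2,2->1,2->3] -> levels [7 6 5 6]
Step 4: flows [0->2,1->2,3->2] -> levels [6 5 8 5]
Step 5: flows [2->0,2->1,2->3] -> levels [7 6 5 6]
  -> period-2 cycle: step 5 state = step 3 state
  -> state at step 7: (7-3) mod 2 = 0, same as step 3 -> [7 6 5 6]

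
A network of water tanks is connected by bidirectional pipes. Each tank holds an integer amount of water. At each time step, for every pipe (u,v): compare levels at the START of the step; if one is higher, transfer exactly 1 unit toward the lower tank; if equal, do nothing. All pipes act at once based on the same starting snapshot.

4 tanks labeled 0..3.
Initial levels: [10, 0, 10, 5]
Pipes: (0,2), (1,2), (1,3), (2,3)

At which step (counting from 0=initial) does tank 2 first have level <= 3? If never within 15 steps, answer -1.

Answer: -1

Derivation:
Step 1: flows [0=2,2->1,3->1,2->3] -> levels [10 2 8 5]
Step 2: flows [0->2,2->1,3->1,2->3] -> levels [9 4 7 5]
Step 3: flows [0->2,2->1,3->1,2->3] -> levels [8 6 6 5]
Step 4: flows [0->2,1=2,1->3,2->3] -> levels [7 5 6 7]
Step 5: flows [0->2,2->1,3->1,3->2] -> levels [6 7 7 5]
Step 6: flows [2->0,1=2,1->3,2->3] -> levels [7 6 5 7]
Step 7: flows [0->2,1->2,3->1,3->2] -> levels [6 6 8 5]
Step 8: flows [2->0,2->1,1->3,2->3] -> levels [7 6 5 7]
  -> period-2 cycle (repeats step 6); tank 2 never drops to <=3
Tank 2 never reaches <=3 within 15 steps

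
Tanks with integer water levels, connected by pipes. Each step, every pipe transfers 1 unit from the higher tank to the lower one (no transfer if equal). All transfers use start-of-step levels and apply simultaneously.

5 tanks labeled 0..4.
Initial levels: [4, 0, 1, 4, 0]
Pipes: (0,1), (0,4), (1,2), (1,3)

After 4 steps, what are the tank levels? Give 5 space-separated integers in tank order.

Answer: 3 0 2 3 1

Derivation:
Step 1: flows [0->1,0->4,2->1,3->1] -> levels [2 3 0 3 1]
Step 2: flows [1->0,0->4,1->2,1=3] -> levels [2 1 1 3 2]
Step 3: flows [0->1,0=4,1=2,3->1] -> levels [1 3 1 2 2]
Step 4: flows [1->0,4->0,1->2,1->3] -> levels [3 0 2 3 1]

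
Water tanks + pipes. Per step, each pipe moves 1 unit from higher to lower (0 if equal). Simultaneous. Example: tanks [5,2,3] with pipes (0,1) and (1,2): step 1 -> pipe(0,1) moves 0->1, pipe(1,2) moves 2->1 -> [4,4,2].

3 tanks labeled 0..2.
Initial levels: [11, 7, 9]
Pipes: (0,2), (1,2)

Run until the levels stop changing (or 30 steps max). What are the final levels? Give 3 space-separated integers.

Step 1: flows [0->2,2->1] -> levels [10 8 9]
Step 2: flows [0->2,2->1] -> levels [9 9 9]
Step 3: flows [0=2,1=2] -> levels [9 9 9]
  -> stable (no change)

Answer: 9 9 9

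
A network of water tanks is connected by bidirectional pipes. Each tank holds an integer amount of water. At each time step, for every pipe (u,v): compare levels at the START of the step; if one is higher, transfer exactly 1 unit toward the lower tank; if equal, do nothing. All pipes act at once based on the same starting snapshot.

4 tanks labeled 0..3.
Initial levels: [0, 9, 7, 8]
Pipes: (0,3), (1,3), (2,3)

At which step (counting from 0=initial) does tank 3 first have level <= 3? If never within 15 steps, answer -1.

Step 1: flows [3->0,1->3,3->2] -> levels [1 8 8 7]
Step 2: flows [3->0,1->3,2->3] -> levels [2 7 7 8]
Step 3: flows [3->0,3->1,3->2] -> levels [3 8 8 5]
Step 4: flows [3->0,1->3,2->3] -> levels [4 7 7 6]
Step 5: flows [3->0,1->3,2->3] -> levels [5 6 6 7]
Step 6: flows [3->0,3->1,3->2] -> levels [6 7 7 4]
Step 7: flows [0->3,1->3,2->3] -> levels [5 6 6 7]
  -> period-2 cycle (repeats step 5); tank 3 never drops to <=3
Tank 3 never reaches <=3 within 15 steps

Answer: -1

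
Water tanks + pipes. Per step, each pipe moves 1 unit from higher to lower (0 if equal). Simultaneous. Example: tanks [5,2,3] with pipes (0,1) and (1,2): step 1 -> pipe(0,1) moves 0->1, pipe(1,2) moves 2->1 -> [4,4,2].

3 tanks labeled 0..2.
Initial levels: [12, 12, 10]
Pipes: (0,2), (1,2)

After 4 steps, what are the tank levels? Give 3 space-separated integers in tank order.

Step 1: flows [0->2,1->2] -> levels [11 11 12]
Step 2: flows [2->0,2->1] -> levels [12 12 10]
  -> period-2 cycle: step 2 state = step 0 state
  -> state at step 4: (4-0) mod 2 = 0, same as step 0 -> [12 12 10]

Answer: 12 12 10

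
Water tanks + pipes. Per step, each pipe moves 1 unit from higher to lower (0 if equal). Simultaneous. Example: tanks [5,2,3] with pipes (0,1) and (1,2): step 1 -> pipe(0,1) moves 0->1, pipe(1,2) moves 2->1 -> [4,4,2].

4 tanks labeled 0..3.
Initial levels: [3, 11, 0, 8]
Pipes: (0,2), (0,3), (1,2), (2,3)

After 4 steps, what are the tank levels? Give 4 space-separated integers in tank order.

Answer: 4 7 7 4

Derivation:
Step 1: flows [0->2,3->0,1->2,3->2] -> levels [3 10 3 6]
Step 2: flows [0=2,3->0,1->2,3->2] -> levels [4 9 5 4]
Step 3: flows [2->0,0=3,1->2,2->3] -> levels [5 8 4 5]
Step 4: flows [0->2,0=3,1->2,3->2] -> levels [4 7 7 4]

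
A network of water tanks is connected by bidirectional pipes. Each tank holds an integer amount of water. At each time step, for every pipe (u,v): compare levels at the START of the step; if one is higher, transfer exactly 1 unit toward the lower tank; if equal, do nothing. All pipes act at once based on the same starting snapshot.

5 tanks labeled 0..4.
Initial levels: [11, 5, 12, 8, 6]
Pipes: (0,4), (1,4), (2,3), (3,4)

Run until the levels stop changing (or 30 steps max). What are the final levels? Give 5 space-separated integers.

Step 1: flows [0->4,4->1,2->3,3->4] -> levels [10 6 11 8 7]
Step 2: flows [0->4,4->1,2->3,3->4] -> levels [9 7 10 8 8]
Step 3: flows [0->4,4->1,2->3,3=4] -> levels [8 8 9 9 8]
Step 4: flows [0=4,1=4,2=3,3->4] -> levels [8 8 9 8 9]
Step 5: flows [4->0,4->1,2->3,4->3] -> levels [9 9 8 10 6]
Step 6: flows [0->4,1->4,3->2,3->4] -> levels [8 8 9 8 9]
  -> period-2 cycle: step 6 state = step 4 state; never stabilizes
  -> state at step 30: (30-4) mod 2 = 0, same as step 4 -> [8 8 9 8 9]

Answer: 8 8 9 8 9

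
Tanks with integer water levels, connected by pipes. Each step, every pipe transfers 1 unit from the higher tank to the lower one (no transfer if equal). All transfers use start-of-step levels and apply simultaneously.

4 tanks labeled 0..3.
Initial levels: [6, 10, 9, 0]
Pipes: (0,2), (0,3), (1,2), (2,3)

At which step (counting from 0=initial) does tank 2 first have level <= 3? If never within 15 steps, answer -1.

Answer: -1

Derivation:
Step 1: flows [2->0,0->3,1->2,2->3] -> levels [6 9 8 2]
Step 2: flows [2->0,0->3,1->2,2->3] -> levels [6 8 7 4]
Step 3: flows [2->0,0->3,1->2,2->3] -> levels [6 7 6 6]
Step 4: flows [0=2,0=3,1->2,2=3] -> levels [6 6 7 6]
Step 5: flows [2->0,0=3,2->1,2->3] -> levels [7 7 4 7]
Step 6: flows [0->2,0=3,1->2,3->2] -> levels [6 6 7 6]
  -> period-2 cycle (repeats step 4); tank 2 never drops to <=3
Tank 2 never reaches <=3 within 15 steps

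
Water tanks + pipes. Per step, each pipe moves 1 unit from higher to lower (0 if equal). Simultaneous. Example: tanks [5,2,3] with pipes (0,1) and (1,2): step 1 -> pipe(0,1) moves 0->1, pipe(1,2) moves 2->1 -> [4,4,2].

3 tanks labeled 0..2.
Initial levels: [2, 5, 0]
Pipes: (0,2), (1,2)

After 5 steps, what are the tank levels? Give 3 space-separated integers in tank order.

Answer: 2 2 3

Derivation:
Step 1: flows [0->2,1->2] -> levels [1 4 2]
Step 2: flows [2->0,1->2] -> levels [2 3 2]
Step 3: flows [0=2,1->2] -> levels [2 2 3]
Step 4: flows [2->0,2->1] -> levels [3 3 1]
Step 5: flows [0->2,1->2] -> levels [2 2 3]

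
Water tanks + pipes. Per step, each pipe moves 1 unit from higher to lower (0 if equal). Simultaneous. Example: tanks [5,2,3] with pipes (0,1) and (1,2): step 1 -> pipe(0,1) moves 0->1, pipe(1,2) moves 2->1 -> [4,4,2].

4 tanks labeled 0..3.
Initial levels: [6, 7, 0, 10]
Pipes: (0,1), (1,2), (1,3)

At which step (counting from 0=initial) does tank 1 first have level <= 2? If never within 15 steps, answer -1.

Answer: -1

Derivation:
Step 1: flows [1->0,1->2,3->1] -> levels [7 6 1 9]
Step 2: flows [0->1,1->2,3->1] -> levels [6 7 2 8]
Step 3: flows [1->0,1->2,3->1] -> levels [7 6 3 7]
Step 4: flows [0->1,1->2,3->1] -> levels [6 7 4 6]
Step 5: flows [1->0,1->2,1->3] -> levels [7 4 5 7]
Step 6: flows [0->1,2->1,3->1] -> levels [6 7 4 6]
  -> period-2 cycle (repeats step 4); tank 1 never drops to <=2
Tank 1 never reaches <=2 within 15 steps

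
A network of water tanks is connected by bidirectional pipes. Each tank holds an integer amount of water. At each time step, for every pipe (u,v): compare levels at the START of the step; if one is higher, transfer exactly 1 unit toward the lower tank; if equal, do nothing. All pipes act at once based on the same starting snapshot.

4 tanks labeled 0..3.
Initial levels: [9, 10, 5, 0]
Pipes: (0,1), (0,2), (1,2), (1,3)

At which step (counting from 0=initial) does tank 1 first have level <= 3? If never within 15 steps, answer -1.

Step 1: flows [1->0,0->2,1->2,1->3] -> levels [9 7 7 1]
Step 2: flows [0->1,0->2,1=2,1->3] -> levels [7 7 8 2]
Step 3: flows [0=1,2->0,2->1,1->3] -> levels [8 7 6 3]
Step 4: flows [0->1,0->2,1->2,1->3] -> levels [6 6 8 4]
Step 5: flows [0=1,2->0,2->1,1->3] -> levels [7 6 6 5]
Step 6: flows [0->1,0->2,1=2,1->3] -> levels [5 6 7 6]
Step 7: flows [1->0,2->0,2->1,1=3] -> levels [7 6 5 6]
Step 8: flows [0->1,0->2,1->2,1=3] -> levels [5 6 7 6]
  -> period-2 cycle (repeats step 6); tank 1 never drops to <=3
Tank 1 never reaches <=3 within 15 steps

Answer: -1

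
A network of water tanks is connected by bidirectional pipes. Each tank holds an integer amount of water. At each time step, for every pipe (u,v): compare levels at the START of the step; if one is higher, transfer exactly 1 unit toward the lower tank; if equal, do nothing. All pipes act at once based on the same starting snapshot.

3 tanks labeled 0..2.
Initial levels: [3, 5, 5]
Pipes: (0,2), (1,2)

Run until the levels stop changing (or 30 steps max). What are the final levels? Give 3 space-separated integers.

Answer: 4 4 5

Derivation:
Step 1: flows [2->0,1=2] -> levels [4 5 4]
Step 2: flows [0=2,1->2] -> levels [4 4 5]
Step 3: flows [2->0,2->1] -> levels [5 5 3]
Step 4: flows [0->2,1->2] -> levels [4 4 5]
  -> period-2 cycle: step 4 state = step 2 state; never stabilizes
  -> state at step 30: (30-2) mod 2 = 0, same as step 2 -> [4 4 5]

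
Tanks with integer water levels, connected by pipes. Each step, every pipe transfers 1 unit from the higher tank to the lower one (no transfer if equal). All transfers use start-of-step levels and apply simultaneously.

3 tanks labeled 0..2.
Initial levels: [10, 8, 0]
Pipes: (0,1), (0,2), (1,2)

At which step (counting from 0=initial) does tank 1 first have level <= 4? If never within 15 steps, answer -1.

Step 1: flows [0->1,0->2,1->2] -> levels [8 8 2]
Step 2: flows [0=1,0->2,1->2] -> levels [7 7 4]
Step 3: flows [0=1,0->2,1->2] -> levels [6 6 6]
Step 4: flows [0=1,0=2,1=2] -> levels [6 6 6]
  -> stable; tank 1 stays at 6 > 4
Tank 1 never reaches <=4 within 15 steps

Answer: -1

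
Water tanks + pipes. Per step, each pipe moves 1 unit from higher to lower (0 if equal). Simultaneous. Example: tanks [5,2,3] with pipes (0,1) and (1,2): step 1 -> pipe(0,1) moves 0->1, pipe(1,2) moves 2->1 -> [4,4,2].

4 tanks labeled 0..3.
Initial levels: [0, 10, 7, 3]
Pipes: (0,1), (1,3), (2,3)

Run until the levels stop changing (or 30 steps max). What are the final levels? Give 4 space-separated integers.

Step 1: flows [1->0,1->3,2->3] -> levels [1 8 6 5]
Step 2: flows [1->0,1->3,2->3] -> levels [2 6 5 7]
Step 3: flows [1->0,3->1,3->2] -> levels [3 6 6 5]
Step 4: flows [1->0,1->3,2->3] -> levels [4 4 5 7]
Step 5: flows [0=1,3->1,3->2] -> levels [4 5 6 5]
Step 6: flows [1->0,1=3,2->3] -> levels [5 4 5 6]
Step 7: flows [0->1,3->1,3->2] -> levels [4 6 6 4]
Step 8: flows [1->0,1->3,2->3] -> levels [5 4 5 6]
  -> period-2 cycle: step 8 state = step 6 state; never stabilizes
  -> state at step 30: (30-6) mod 2 = 0, same as step 6 -> [5 4 5 6]

Answer: 5 4 5 6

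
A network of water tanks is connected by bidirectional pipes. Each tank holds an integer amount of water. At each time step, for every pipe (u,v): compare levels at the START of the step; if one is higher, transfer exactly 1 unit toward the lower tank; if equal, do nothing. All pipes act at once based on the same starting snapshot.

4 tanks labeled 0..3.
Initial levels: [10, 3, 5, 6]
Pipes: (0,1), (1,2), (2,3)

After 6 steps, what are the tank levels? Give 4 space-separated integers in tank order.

Step 1: flows [0->1,2->1,3->2] -> levels [9 5 5 5]
Step 2: flows [0->1,1=2,2=3] -> levels [8 6 5 5]
Step 3: flows [0->1,1->2,2=3] -> levels [7 6 6 5]
Step 4: flows [0->1,1=2,2->3] -> levels [6 7 5 6]
Step 5: flows [1->0,1->2,3->2] -> levels [7 5 7 5]
Step 6: flows [0->1,2->1,2->3] -> levels [6 7 5 6]

Answer: 6 7 5 6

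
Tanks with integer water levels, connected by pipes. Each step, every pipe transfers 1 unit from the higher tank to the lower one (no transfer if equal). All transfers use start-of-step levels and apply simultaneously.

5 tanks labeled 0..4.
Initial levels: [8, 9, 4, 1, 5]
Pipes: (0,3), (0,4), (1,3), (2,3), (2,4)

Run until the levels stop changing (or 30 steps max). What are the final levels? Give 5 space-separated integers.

Answer: 4 5 4 8 6

Derivation:
Step 1: flows [0->3,0->4,1->3,2->3,4->2] -> levels [6 8 4 4 5]
Step 2: flows [0->3,0->4,1->3,2=3,4->2] -> levels [4 7 5 6 5]
Step 3: flows [3->0,4->0,1->3,3->2,2=4] -> levels [6 6 6 5 4]
Step 4: flows [0->3,0->4,1->3,2->3,2->4] -> levels [4 5 4 8 6]
Step 5: flows [3->0,4->0,3->1,3->2,4->2] -> levels [6 6 6 5 4]
  -> period-2 cycle: step 5 state = step 3 state; never stabilizes
  -> state at step 30: (30-3) mod 2 = 1, same as step 4 -> [4 5 4 8 6]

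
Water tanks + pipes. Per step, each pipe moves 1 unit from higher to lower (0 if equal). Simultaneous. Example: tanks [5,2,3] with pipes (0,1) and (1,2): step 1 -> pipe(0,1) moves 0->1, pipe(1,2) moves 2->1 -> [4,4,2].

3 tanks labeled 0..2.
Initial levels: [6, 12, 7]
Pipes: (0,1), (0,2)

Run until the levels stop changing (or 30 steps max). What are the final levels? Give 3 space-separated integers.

Step 1: flows [1->0,2->0] -> levels [8 11 6]
Step 2: flows [1->0,0->2] -> levels [8 10 7]
Step 3: flows [1->0,0->2] -> levels [8 9 8]
Step 4: flows [1->0,0=2] -> levels [9 8 8]
Step 5: flows [0->1,0->2] -> levels [7 9 9]
Step 6: flows [1->0,2->0] -> levels [9 8 8]
  -> period-2 cycle: step 6 state = step 4 state; never stabilizes
  -> state at step 30: (30-4) mod 2 = 0, same as step 4 -> [9 8 8]

Answer: 9 8 8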